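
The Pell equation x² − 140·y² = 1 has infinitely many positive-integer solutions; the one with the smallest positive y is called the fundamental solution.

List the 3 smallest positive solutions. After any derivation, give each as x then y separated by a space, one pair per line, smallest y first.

71 6
10081 852
1431431 120978

√140 → a₀=11, period (1,4,1,22); ℓ=4 even so k=3
step 0: (11, 1)  from 11·(1,0) + (0,1)
step 1: (12, 1)  from 1·(11,1) + (1,0)
step 2: (59, 5)  from 4·(12,1) + (11,1)
step 3: (71, 6)  from 1·(59,5) + (12,1)
→ (71, 6).  Check: 71²=5041, 140·6²=5040, difference 1.
(x_2, y_2) = (71·71 + 140·6·6, 71·6 + 6·71) = (10081, 852)
(x_3, y_3) = (71·10081 + 140·6·852, 71·852 + 6·10081) = (1431431, 120978)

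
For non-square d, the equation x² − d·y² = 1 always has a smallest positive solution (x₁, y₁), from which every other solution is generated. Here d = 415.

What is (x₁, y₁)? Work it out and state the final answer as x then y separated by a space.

√415 = [20; 2,1,2,4,6,…,1,2,40, …], period ℓ=16 (even) → k=15
a_0=20:  p_0=20·1+0=20,  q_0=20·0+1=1
a_1=2:  p_1=2·20+1=41,  q_1=2·1+0=2
a_2=1:  p_2=1·41+20=61,  q_2=1·2+1=3
…
a_4=4:  p_4=4·163+61=713,  q_4=4·8+3=35
a_5=6:  p_5=6·713+163=4441,  q_5=6·35+8=218
a_6=1:  p_6=1·4441+713=5154,  q_6=1·218+35=253
…
a_8=3:  p_8=3·9595+5154=33939,  q_8=3·471+253=1666
a_9=1:  p_9=1·33939+9595=43534,  q_9=1·1666+471=2137
a_10=1:  p_10=1·43534+33939=77473,  q_10=1·2137+1666=3803
a_11=6:  p_11=6·77473+43534=508372,  q_11=6·3803+2137=24955
a_12=4:  p_12=4·508372+77473=2110961,  q_12=4·24955+3803=103623
a_13=2:  p_13=2·2110961+508372=4730294,  q_13=2·103623+24955=232201
a_14=1:  p_14=1·4730294+2110961=6841255,  q_14=1·232201+103623=335824
a_15=2:  p_15=2·6841255+4730294=18412804,  q_15=2·335824+232201=903849
(x₁, y₁) = (18412804, 903849);  18412804² − 415·903849² = 1 ✓

18412804 903849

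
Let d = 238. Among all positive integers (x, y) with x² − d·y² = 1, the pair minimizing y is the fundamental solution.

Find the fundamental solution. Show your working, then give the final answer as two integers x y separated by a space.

d=238: √d = [15; 2,2,1,14,1,2,2,30] (ℓ=8, even), read p_7/q_7
step 0: (15, 1)  from 15·(1,0) + (0,1)
step 1: (31, 2)  from 2·(15,1) + (1,0)
step 2: (77, 5)  from 2·(31,2) + (15,1)
…
step 4: (1589, 103)  from 14·(108,7) + (77,5)
…
step 6: (4983, 323)  from 2·(1697,110) + (1589,103)
step 7: (11663, 756)  from 2·(4983,323) + (1697,110)
fundamental: x₁=11663, y₁=756  (since 136025569 − 238·571536 = 1)

11663 756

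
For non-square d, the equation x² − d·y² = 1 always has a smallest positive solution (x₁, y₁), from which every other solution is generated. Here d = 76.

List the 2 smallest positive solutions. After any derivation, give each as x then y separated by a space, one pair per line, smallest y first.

[8; 1,2,1,1,5,4,5,1,1,2,1,16] for √76; ℓ=12 ⇒ convergent index 11
step 0: (8, 1)  from 8·(1,0) + (0,1)
…
step 5: (340, 39)  from 5·(61,7) + (35,4)
step 6: (1421, 163)  from 4·(340,39) + (61,7)
step 7: (7445, 854)  from 5·(1421,163) + (340,39)
step 8: (8866, 1017)  from 1·(7445,854) + (1421,163)
…
step 10: (41488, 4759)  from 2·(16311,1871) + (8866,1017)
step 11: (57799, 6630)  from 1·(41488,4759) + (16311,1871)
→ (57799, 6630).  Check: 57799²=3340724401, 76·6630²=3340724400, difference 1.
(x_2, y_2) = (57799·57799 + 76·6630·6630, 57799·6630 + 6630·57799) = (6681448801, 766414740)

57799 6630
6681448801 766414740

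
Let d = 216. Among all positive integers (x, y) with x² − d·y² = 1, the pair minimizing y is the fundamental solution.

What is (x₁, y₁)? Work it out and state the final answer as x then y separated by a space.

d=216: √d = [14; 1,2,3,2,1,28] (ℓ=6, even), read p_5/q_5
i=0: a=14 ⇒ p=14, q=1
…
i=3: a=3 ⇒ p=147, q=10
i=4: a=2 ⇒ p=338, q=23
i=5: a=1 ⇒ p=485, q=33
fundamental: x₁=485, y₁=33  (since 235225 − 216·1089 = 1)

485 33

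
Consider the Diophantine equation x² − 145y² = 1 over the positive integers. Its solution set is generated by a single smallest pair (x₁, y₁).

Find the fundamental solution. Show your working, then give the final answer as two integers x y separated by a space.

289 24

√145 → a₀=12, period (24); ℓ=1 odd so k=1
a_0=12:  p_0=12·1+0=12,  q_0=12·0+1=1
a_1=24:  p_1=24·12+1=289,  q_1=24·1+0=24
→ (289, 24).  Check: 289²=83521, 145·24²=83520, difference 1.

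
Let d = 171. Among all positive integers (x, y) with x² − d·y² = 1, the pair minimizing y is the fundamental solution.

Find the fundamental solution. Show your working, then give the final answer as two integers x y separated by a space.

170 13

d=171: √d = [13; 13,26] (ℓ=2, even), read p_1/q_1
i=0: a=13 ⇒ p=13, q=1
i=1: a=13 ⇒ p=170, q=13
→ (170, 13).  Check: 170²=28900, 171·13²=28899, difference 1.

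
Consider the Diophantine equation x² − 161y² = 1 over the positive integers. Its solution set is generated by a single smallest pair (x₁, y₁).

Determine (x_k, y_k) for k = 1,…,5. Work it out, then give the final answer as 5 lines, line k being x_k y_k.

d=161: √d = [12; 1,2,4,1,2,1,4,2,1,24] (ℓ=10, even), read p_9/q_9
a_0=12:  p_0=12·1+0=12,  q_0=12·0+1=1
a_1=1:  p_1=1·12+1=13,  q_1=1·1+0=1
…
a_4=1:  p_4=1·165+38=203,  q_4=1·13+3=16
a_5=2:  p_5=2·203+165=571,  q_5=2·16+13=45
…
a_7=4:  p_7=4·774+571=3667,  q_7=4·61+45=289
a_8=2:  p_8=2·3667+774=8108,  q_8=2·289+61=639
a_9=1:  p_9=1·8108+3667=11775,  q_9=1·639+289=928
fundamental: x₁=11775, y₁=928  (since 138650625 − 161·861184 = 1)
n=2: (11775,928)∘(11775,928) = (11775·11775+161·928·928, 11775·928+928·11775) = (277301249,21854400)
n=3: (277301249,21854400)∘(11775,928) = (11775·277301249+161·928·21854400, 11775·21854400+928·277301249) = (6530444402175,514671119072)
n=4: (6530444402175,514671119072)∘(11775,928) = (11775·6530444402175+161·928·514671119072, 11775·514671119072+928·6530444402175) = (153791965393920001,12120504832291200)
n=5: (153791965393920001,12120504832291200)∘(11775,928) = (11775·153791965393920001+161·928·12120504832291200, 11775·12120504832291200+928·153791965393920001) = (3621800778496371621375,285437888285786640928)

11775 928
277301249 21854400
6530444402175 514671119072
153791965393920001 12120504832291200
3621800778496371621375 285437888285786640928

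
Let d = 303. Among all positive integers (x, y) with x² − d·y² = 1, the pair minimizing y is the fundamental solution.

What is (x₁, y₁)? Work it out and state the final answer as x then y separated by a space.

2524 145

√303 → a₀=17, period (2,2,5,2,2,34); ℓ=6 even so k=5
k=0  a_k=17  p_k/q_k = 17/1
…
k=3  a_k=5  p_k/q_k = 470/27
k=4  a_k=2  p_k/q_k = 1027/59
k=5  a_k=2  p_k/q_k = 2524/145
→ (2524, 145).  Check: 2524²=6370576, 303·145²=6370575, difference 1.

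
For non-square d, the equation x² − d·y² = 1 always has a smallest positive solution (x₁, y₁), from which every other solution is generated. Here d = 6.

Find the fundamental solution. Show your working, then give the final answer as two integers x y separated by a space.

5 2

√6 = [2; 2,4, …], period ℓ=2 (even) → k=1
i=0: a=2 ⇒ p=2, q=1
i=1: a=2 ⇒ p=5, q=2
(x₁, y₁) = (5, 2);  5² − 6·2² = 1 ✓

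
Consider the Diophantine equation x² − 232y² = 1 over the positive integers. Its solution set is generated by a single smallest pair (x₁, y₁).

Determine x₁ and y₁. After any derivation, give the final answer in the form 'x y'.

d=232: √d = [15; 4,3,7,3,4,30] (ℓ=6, even), read p_5/q_5
step 0: (15, 1)  from 15·(1,0) + (0,1)
step 1: (61, 4)  from 4·(15,1) + (1,0)
…
step 4: (4539, 298)  from 3·(1447,95) + (198,13)
step 5: (19603, 1287)  from 4·(4539,298) + (1447,95)
(x₁, y₁) = (19603, 1287);  19603² − 232·1287² = 1 ✓

19603 1287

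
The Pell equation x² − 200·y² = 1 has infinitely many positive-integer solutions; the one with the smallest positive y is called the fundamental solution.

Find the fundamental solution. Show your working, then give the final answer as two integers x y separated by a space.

99 7

d=200: √d = [14; 7,28] (ℓ=2, even), read p_1/q_1
a_0=14:  p_0=14·1+0=14,  q_0=14·0+1=1
a_1=7:  p_1=7·14+1=99,  q_1=7·1+0=7
→ (99, 7).  Check: 99²=9801, 200·7²=9800, difference 1.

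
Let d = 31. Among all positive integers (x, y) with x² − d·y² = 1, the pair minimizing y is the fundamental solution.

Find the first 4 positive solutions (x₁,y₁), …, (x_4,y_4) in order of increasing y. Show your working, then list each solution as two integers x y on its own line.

√31 → a₀=5, period (1,1,3,5,3,1,1,10); ℓ=8 even so k=7
i=0: a=5 ⇒ p=5, q=1
…
i=4: a=5 ⇒ p=206, q=37
…
i=6: a=1 ⇒ p=863, q=155
i=7: a=1 ⇒ p=1520, q=273
(x₁, y₁) = (1520, 273);  1520² − 31·273² = 1 ✓
k=2:  x_2 = 1520·1520+31·273·273 = 4620799,  y_2 = 1520·273+273·1520 = 829920
k=3:  x_3 = 1520·4620799+31·273·829920 = 14047227440,  y_3 = 1520·829920+273·4620799 = 2522956527
k=4:  x_4 = 1520·14047227440+31·273·2522956527 = 42703566796801,  y_4 = 1520·2522956527+273·14047227440 = 7669787012160

1520 273
4620799 829920
14047227440 2522956527
42703566796801 7669787012160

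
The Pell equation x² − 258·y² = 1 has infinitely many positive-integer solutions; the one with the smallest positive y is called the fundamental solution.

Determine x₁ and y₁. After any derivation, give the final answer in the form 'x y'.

257 16

√258 → a₀=16, period (16,32); ℓ=2 even so k=1
i=0: a=16 ⇒ p=16, q=1
i=1: a=16 ⇒ p=257, q=16
→ (257, 16).  Check: 257²=66049, 258·16²=66048, difference 1.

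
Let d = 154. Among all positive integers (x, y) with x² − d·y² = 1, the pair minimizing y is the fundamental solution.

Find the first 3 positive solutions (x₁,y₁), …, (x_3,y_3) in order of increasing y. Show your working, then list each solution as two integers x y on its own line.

21295 1716
906954049 73084440
38627172925615 3112666297884

[12; 2,2,3,1,2,1,3,2,2,24] for √154; ℓ=10 ⇒ convergent index 9
a_0=12:  p_0=12·1+0=12,  q_0=12·0+1=1
a_1=2:  p_1=2·12+1=25,  q_1=2·1+0=2
…
a_5=2:  p_5=2·273+211=757,  q_5=2·22+17=61
a_6=1:  p_6=1·757+273=1030,  q_6=1·61+22=83
a_7=3:  p_7=3·1030+757=3847,  q_7=3·83+61=310
a_8=2:  p_8=2·3847+1030=8724,  q_8=2·310+83=703
a_9=2:  p_9=2·8724+3847=21295,  q_9=2·703+310=1716
→ (21295, 1716).  Check: 21295²=453477025, 154·1716²=453477024, difference 1.
(21295+1716√154)^2 = 906954049 + 73084440√154
(21295+1716√154)^3 = 38627172925615 + 3112666297884√154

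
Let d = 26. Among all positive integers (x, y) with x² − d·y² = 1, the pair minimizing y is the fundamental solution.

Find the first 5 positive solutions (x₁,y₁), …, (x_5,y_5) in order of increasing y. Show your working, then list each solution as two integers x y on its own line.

√26 = [5; 10, …], period ℓ=1 (odd) → k=1
step 0: (5, 1)  from 5·(1,0) + (0,1)
step 1: (51, 10)  from 10·(5,1) + (1,0)
fundamental: x₁=51, y₁=10  (since 2601 − 26·100 = 1)
n=2: (51,10)∘(51,10) = (51·51+26·10·10, 51·10+10·51) = (5201,1020)
n=3: (5201,1020)∘(51,10) = (51·5201+26·10·1020, 51·1020+10·5201) = (530451,104030)
n=4: (530451,104030)∘(51,10) = (51·530451+26·10·104030, 51·104030+10·530451) = (54100801,10610040)
n=5: (54100801,10610040)∘(51,10) = (51·54100801+26·10·10610040, 51·10610040+10·54100801) = (5517751251,1082120050)

51 10
5201 1020
530451 104030
54100801 10610040
5517751251 1082120050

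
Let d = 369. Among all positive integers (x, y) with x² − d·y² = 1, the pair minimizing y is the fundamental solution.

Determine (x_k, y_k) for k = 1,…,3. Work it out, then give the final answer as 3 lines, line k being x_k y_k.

8396801 437120
141012534067201 7340819306240
2368108374136006451201 123278797782910239360

[19; 4,1,3,2,7,4,7,2,3,1,4,38] for √369; ℓ=12 ⇒ convergent index 11
i=0: a=19 ⇒ p=19, q=1
i=1: a=4 ⇒ p=77, q=4
i=2: a=1 ⇒ p=96, q=5
i=3: a=3 ⇒ p=365, q=19
…
i=5: a=7 ⇒ p=6147, q=320
i=6: a=4 ⇒ p=25414, q=1323
i=7: a=7 ⇒ p=184045, q=9581
…
i=10: a=1 ⇒ p=1758061, q=91521
i=11: a=4 ⇒ p=8396801, q=437120
→ (8396801, 437120).  Check: 8396801²=70506267033601, 369·437120²=70506267033600, difference 1.
(8396801+437120√369)^2 = 141012534067201 + 7340819306240√369
(8396801+437120√369)^3 = 2368108374136006451201 + 123278797782910239360√369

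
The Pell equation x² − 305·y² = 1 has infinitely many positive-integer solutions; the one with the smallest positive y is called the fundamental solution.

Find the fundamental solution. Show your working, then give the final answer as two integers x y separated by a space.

489 28

√305 = [17; 2,6,2,34, …], period ℓ=4 (even) → k=3
step 0: (17, 1)  from 17·(1,0) + (0,1)
step 1: (35, 2)  from 2·(17,1) + (1,0)
step 2: (227, 13)  from 6·(35,2) + (17,1)
step 3: (489, 28)  from 2·(227,13) + (35,2)
fundamental: x₁=489, y₁=28  (since 239121 − 305·784 = 1)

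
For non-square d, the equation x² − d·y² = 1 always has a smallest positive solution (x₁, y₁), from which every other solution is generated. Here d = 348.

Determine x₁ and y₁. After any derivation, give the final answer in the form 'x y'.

d=348: √d = [18; 1,1,1,8,1,1,1,36] (ℓ=8, even), read p_7/q_7
k=0  a_k=18  p_k/q_k = 18/1
k=1  a_k=1  p_k/q_k = 19/1
k=2  a_k=1  p_k/q_k = 37/2
…
k=4  a_k=8  p_k/q_k = 485/26
k=5  a_k=1  p_k/q_k = 541/29
k=6  a_k=1  p_k/q_k = 1026/55
k=7  a_k=1  p_k/q_k = 1567/84
fundamental: x₁=1567, y₁=84  (since 2455489 − 348·7056 = 1)

1567 84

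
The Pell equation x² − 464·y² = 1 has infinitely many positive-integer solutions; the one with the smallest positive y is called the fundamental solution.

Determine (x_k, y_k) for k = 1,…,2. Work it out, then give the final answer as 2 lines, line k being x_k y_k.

9801 455
192119201 8918910

√464 → a₀=21, period (1,1,5,1,1,1,5,1,1,42); ℓ=10 even so k=9
i=0: a=21 ⇒ p=21, q=1
…
i=5: a=1 ⇒ p=517, q=24
…
i=8: a=1 ⇒ p=5299, q=246
i=9: a=1 ⇒ p=9801, q=455
→ (9801, 455).  Check: 9801²=96059601, 464·455²=96059600, difference 1.
n=2: (9801,455)∘(9801,455) = (9801·9801+464·455·455, 9801·455+455·9801) = (192119201,8918910)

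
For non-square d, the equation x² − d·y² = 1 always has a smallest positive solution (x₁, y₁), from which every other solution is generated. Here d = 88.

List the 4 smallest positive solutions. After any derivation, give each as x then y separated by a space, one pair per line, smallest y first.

197 21
77617 8274
30580901 3259935
12048797377 1284406116

√88 = [9; 2,1,1,1,2,18, …], period ℓ=6 (even) → k=5
k=0  a_k=9  p_k/q_k = 9/1
…
k=2  a_k=1  p_k/q_k = 28/3
k=3  a_k=1  p_k/q_k = 47/5
k=4  a_k=1  p_k/q_k = 75/8
k=5  a_k=2  p_k/q_k = 197/21
(x₁, y₁) = (197, 21);  197² − 88·21² = 1 ✓
n=2: (197,21)∘(197,21) = (197·197+88·21·21, 197·21+21·197) = (77617,8274)
n=3: (77617,8274)∘(197,21) = (197·77617+88·21·8274, 197·8274+21·77617) = (30580901,3259935)
n=4: (30580901,3259935)∘(197,21) = (197·30580901+88·21·3259935, 197·3259935+21·30580901) = (12048797377,1284406116)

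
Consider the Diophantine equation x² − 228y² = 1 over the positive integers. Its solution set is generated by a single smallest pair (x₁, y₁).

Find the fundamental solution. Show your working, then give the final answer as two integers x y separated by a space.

151 10

√228 = [15; 10,30, …], period ℓ=2 (even) → k=1
i=0: a=15 ⇒ p=15, q=1
i=1: a=10 ⇒ p=151, q=10
→ (151, 10).  Check: 151²=22801, 228·10²=22800, difference 1.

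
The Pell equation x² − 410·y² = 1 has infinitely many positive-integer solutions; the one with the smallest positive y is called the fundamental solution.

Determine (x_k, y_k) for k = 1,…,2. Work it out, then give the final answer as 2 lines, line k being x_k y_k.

[20; 4,40] for √410; ℓ=2 ⇒ convergent index 1
i=0: a=20 ⇒ p=20, q=1
i=1: a=4 ⇒ p=81, q=4
fundamental: x₁=81, y₁=4  (since 6561 − 410·16 = 1)
n=2: (81,4)∘(81,4) = (81·81+410·4·4, 81·4+4·81) = (13121,648)

81 4
13121 648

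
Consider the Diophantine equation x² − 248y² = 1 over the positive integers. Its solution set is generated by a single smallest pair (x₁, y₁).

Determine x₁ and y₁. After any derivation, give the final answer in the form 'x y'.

63 4

[15; 1,2,1,30] for √248; ℓ=4 ⇒ convergent index 3
step 0: (15, 1)  from 15·(1,0) + (0,1)
step 1: (16, 1)  from 1·(15,1) + (1,0)
step 2: (47, 3)  from 2·(16,1) + (15,1)
step 3: (63, 4)  from 1·(47,3) + (16,1)
fundamental: x₁=63, y₁=4  (since 3969 − 248·16 = 1)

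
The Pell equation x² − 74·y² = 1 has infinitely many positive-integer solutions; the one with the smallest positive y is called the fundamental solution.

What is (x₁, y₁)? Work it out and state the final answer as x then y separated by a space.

3699 430

√74 → a₀=8, period (1,1,1,1,16); ℓ=5 odd so k=9
a_0=8:  p_0=8·1+0=8,  q_0=8·0+1=1
a_1=1:  p_1=1·8+1=9,  q_1=1·1+0=1
…
a_3=1:  p_3=1·17+9=26,  q_3=1·2+1=3
…
a_6=1:  p_6=1·714+43=757,  q_6=1·83+5=88
…
a_8=1:  p_8=1·1471+757=2228,  q_8=1·171+88=259
a_9=1:  p_9=1·2228+1471=3699,  q_9=1·259+171=430
→ (3699, 430).  Check: 3699²=13682601, 74·430²=13682600, difference 1.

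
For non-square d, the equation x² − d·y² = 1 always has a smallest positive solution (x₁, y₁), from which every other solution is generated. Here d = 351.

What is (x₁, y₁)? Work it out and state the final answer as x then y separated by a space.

[18; 1,2,1,3,2,2,2,3,1,2,1,36] for √351; ℓ=12 ⇒ convergent index 11
step 0: (18, 1)  from 18·(1,0) + (0,1)
step 1: (19, 1)  from 1·(18,1) + (1,0)
step 2: (56, 3)  from 2·(19,1) + (18,1)
step 3: (75, 4)  from 1·(56,3) + (19,1)
…
step 6: (1555, 83)  from 2·(637,34) + (281,15)
step 7: (3747, 200)  from 2·(1555,83) + (637,34)
…
step 9: (16543, 883)  from 1·(12796,683) + (3747,200)
step 10: (45882, 2449)  from 2·(16543,883) + (12796,683)
step 11: (62425, 3332)  from 1·(45882,2449) + (16543,883)
(x₁, y₁) = (62425, 3332);  62425² − 351·3332² = 1 ✓

62425 3332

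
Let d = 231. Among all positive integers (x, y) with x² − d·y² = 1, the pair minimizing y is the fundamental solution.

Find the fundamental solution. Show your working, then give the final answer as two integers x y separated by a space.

[15; 5,30] for √231; ℓ=2 ⇒ convergent index 1
i=0: a=15 ⇒ p=15, q=1
i=1: a=5 ⇒ p=76, q=5
→ (76, 5).  Check: 76²=5776, 231·5²=5775, difference 1.

76 5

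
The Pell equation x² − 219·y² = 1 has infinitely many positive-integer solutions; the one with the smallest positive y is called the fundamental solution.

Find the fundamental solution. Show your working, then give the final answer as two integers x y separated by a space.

74 5

√219 → a₀=14, period (1,3,1,28); ℓ=4 even so k=3
k=0  a_k=14  p_k/q_k = 14/1
…
k=2  a_k=3  p_k/q_k = 59/4
k=3  a_k=1  p_k/q_k = 74/5
fundamental: x₁=74, y₁=5  (since 5476 − 219·25 = 1)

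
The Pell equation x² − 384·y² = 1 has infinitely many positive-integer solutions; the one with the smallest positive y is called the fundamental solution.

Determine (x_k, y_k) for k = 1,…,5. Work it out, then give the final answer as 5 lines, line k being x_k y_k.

[19; 1,1,2,9,2,1,1,38] for √384; ℓ=8 ⇒ convergent index 7
k=0  a_k=19  p_k/q_k = 19/1
k=1  a_k=1  p_k/q_k = 20/1
k=2  a_k=1  p_k/q_k = 39/2
k=3  a_k=2  p_k/q_k = 98/5
k=4  a_k=9  p_k/q_k = 921/47
k=5  a_k=2  p_k/q_k = 1940/99
k=6  a_k=1  p_k/q_k = 2861/146
k=7  a_k=1  p_k/q_k = 4801/245
→ (4801, 245).  Check: 4801²=23049601, 384·245²=23049600, difference 1.
(4801+245√384)^2 = 46099201 + 2352490√384
(4801+245√384)^3 = 442644523201 + 22588608735√384
(4801+245√384)^4 = 4250272665676801 + 216895818720980√384
(4801+245√384)^5 = 40811117693184120001 + 2082633628770241225√384

4801 245
46099201 2352490
442644523201 22588608735
4250272665676801 216895818720980
40811117693184120001 2082633628770241225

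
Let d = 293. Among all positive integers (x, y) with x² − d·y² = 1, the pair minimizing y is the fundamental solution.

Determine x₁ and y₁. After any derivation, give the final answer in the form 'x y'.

√293 → a₀=17, period (8,1,1,8,34); ℓ=5 odd so k=9
step 0: (17, 1)  from 17·(1,0) + (0,1)
step 1: (137, 8)  from 8·(17,1) + (1,0)
step 2: (154, 9)  from 1·(137,8) + (17,1)
…
step 4: (2482, 145)  from 8·(291,17) + (154,9)
step 5: (84679, 4947)  from 34·(2482,145) + (291,17)
step 6: (679914, 39721)  from 8·(84679,4947) + (2482,145)
…
step 8: (1444507, 84389)  from 1·(764593,44668) + (679914,39721)
step 9: (12320649, 719780)  from 8·(1444507,84389) + (764593,44668)
fundamental: x₁=12320649, y₁=719780  (since 151798391781201 − 293·518083248400 = 1)

12320649 719780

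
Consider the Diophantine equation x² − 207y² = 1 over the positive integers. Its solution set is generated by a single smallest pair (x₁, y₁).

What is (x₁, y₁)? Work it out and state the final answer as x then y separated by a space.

1151 80

√207 = [14; 2,1,1,2,1,1,2,28, …], period ℓ=8 (even) → k=7
step 0: (14, 1)  from 14·(1,0) + (0,1)
step 1: (29, 2)  from 2·(14,1) + (1,0)
…
step 3: (72, 5)  from 1·(43,3) + (29,2)
step 4: (187, 13)  from 2·(72,5) + (43,3)
step 5: (259, 18)  from 1·(187,13) + (72,5)
step 6: (446, 31)  from 1·(259,18) + (187,13)
step 7: (1151, 80)  from 2·(446,31) + (259,18)
(x₁, y₁) = (1151, 80);  1151² − 207·80² = 1 ✓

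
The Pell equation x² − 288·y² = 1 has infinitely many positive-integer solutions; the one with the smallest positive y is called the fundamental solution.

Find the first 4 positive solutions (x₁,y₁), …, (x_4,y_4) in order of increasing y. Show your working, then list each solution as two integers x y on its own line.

17 1
577 34
19601 1155
665857 39236

[16; 1,32] for √288; ℓ=2 ⇒ convergent index 1
step 0: (16, 1)  from 16·(1,0) + (0,1)
step 1: (17, 1)  from 1·(16,1) + (1,0)
fundamental: x₁=17, y₁=1  (since 289 − 288·1 = 1)
(17+1√288)^2 = 577 + 34√288
(17+1√288)^3 = 19601 + 1155√288
(17+1√288)^4 = 665857 + 39236√288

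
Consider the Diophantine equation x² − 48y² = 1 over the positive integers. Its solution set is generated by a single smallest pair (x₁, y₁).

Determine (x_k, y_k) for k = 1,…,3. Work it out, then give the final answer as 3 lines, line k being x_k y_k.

√48 → a₀=6, period (1,12); ℓ=2 even so k=1
i=0: a=6 ⇒ p=6, q=1
i=1: a=1 ⇒ p=7, q=1
→ (7, 1).  Check: 7²=49, 48·1²=48, difference 1.
(x_2, y_2) = (7·7 + 48·1·1, 7·1 + 1·7) = (97, 14)
(x_3, y_3) = (7·97 + 48·1·14, 7·14 + 1·97) = (1351, 195)

7 1
97 14
1351 195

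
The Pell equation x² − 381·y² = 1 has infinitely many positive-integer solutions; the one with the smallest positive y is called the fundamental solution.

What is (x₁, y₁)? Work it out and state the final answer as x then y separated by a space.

√381 = [19; 1,1,12,1,1,38, …], period ℓ=6 (even) → k=5
step 0: (19, 1)  from 19·(1,0) + (0,1)
step 1: (20, 1)  from 1·(19,1) + (1,0)
step 2: (39, 2)  from 1·(20,1) + (19,1)
…
step 4: (527, 27)  from 1·(488,25) + (39,2)
step 5: (1015, 52)  from 1·(527,27) + (488,25)
fundamental: x₁=1015, y₁=52  (since 1030225 − 381·2704 = 1)

1015 52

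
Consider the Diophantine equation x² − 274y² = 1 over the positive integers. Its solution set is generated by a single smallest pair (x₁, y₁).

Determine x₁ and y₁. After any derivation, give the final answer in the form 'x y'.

√274 → a₀=16, period (1,1,4,4,1,1,32); ℓ=7 odd so k=13
a_0=16:  p_0=16·1+0=16,  q_0=16·0+1=1
…
a_4=4:  p_4=4·149+33=629,  q_4=4·9+2=38
…
a_9=1:  p_9=1·47209+45802=93011,  q_9=1·2852+2767=5619
…
a_11=4:  p_11=4·419253+93011=1770023,  q_11=4·25328+5619=106931
a_12=1:  p_12=1·1770023+419253=2189276,  q_12=1·106931+25328=132259
a_13=1:  p_13=1·2189276+1770023=3959299,  q_13=1·132259+106931=239190
(x₁, y₁) = (3959299, 239190);  3959299² − 274·239190² = 1 ✓

3959299 239190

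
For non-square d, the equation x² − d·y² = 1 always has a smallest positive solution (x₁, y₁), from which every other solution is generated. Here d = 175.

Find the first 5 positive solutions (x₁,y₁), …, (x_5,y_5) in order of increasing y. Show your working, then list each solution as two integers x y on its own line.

2024 153
8193151 619344
33165873224 2507104359
134255446617601 10148757825888
543466014742175624 41082169172090265

d=175: √d = [13; 4,2,1,2,4,26] (ℓ=6, even), read p_5/q_5
step 0: (13, 1)  from 13·(1,0) + (0,1)
…
step 4: (463, 35)  from 2·(172,13) + (119,9)
step 5: (2024, 153)  from 4·(463,35) + (172,13)
fundamental: x₁=2024, y₁=153  (since 4096576 − 175·23409 = 1)
k=2:  x_2 = 2024·2024+175·153·153 = 8193151,  y_2 = 2024·153+153·2024 = 619344
k=3:  x_3 = 2024·8193151+175·153·619344 = 33165873224,  y_3 = 2024·619344+153·8193151 = 2507104359
k=4:  x_4 = 2024·33165873224+175·153·2507104359 = 134255446617601,  y_4 = 2024·2507104359+153·33165873224 = 10148757825888
k=5:  x_5 = 2024·134255446617601+175·153·10148757825888 = 543466014742175624,  y_5 = 2024·10148757825888+153·134255446617601 = 41082169172090265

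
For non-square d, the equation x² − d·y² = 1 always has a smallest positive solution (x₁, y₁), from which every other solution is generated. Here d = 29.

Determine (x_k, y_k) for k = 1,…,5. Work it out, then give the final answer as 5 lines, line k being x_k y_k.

9801 1820
192119201 35675640
3765920568201 699313893460
73819574785756801 13707950903927280
1447011301184484245001 268703252919468649100

√29 → a₀=5, period (2,1,1,2,10); ℓ=5 odd so k=9
k=0  a_k=5  p_k/q_k = 5/1
…
k=4  a_k=2  p_k/q_k = 70/13
…
k=6  a_k=2  p_k/q_k = 1524/283
k=7  a_k=1  p_k/q_k = 2251/418
k=8  a_k=1  p_k/q_k = 3775/701
k=9  a_k=2  p_k/q_k = 9801/1820
→ (9801, 1820).  Check: 9801²=96059601, 29·1820²=96059600, difference 1.
(9801+1820√29)^2 = 192119201 + 35675640√29
(9801+1820√29)^3 = 3765920568201 + 699313893460√29
(9801+1820√29)^4 = 73819574785756801 + 13707950903927280√29
(9801+1820√29)^5 = 1447011301184484245001 + 268703252919468649100√29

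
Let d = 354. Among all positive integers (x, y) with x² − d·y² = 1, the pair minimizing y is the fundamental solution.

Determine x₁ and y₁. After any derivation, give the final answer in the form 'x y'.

[18; 1,4,2,2,18,2,2,4,1,36] for √354; ℓ=10 ⇒ convergent index 9
i=0: a=18 ⇒ p=18, q=1
i=1: a=1 ⇒ p=19, q=1
i=2: a=4 ⇒ p=94, q=5
i=3: a=2 ⇒ p=207, q=11
i=4: a=2 ⇒ p=508, q=27
i=5: a=18 ⇒ p=9351, q=497
i=6: a=2 ⇒ p=19210, q=1021
i=7: a=2 ⇒ p=47771, q=2539
i=8: a=4 ⇒ p=210294, q=11177
i=9: a=1 ⇒ p=258065, q=13716
→ (258065, 13716).  Check: 258065²=66597544225, 354·13716²=66597544224, difference 1.

258065 13716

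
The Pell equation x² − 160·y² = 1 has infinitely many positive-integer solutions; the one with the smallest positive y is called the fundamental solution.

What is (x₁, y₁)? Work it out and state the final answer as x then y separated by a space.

721 57

√160 = [12; 1,1,1,5,1,1,1,24, …], period ℓ=8 (even) → k=7
i=0: a=12 ⇒ p=12, q=1
…
i=3: a=1 ⇒ p=38, q=3
i=4: a=5 ⇒ p=215, q=17
…
i=6: a=1 ⇒ p=468, q=37
i=7: a=1 ⇒ p=721, q=57
fundamental: x₁=721, y₁=57  (since 519841 − 160·3249 = 1)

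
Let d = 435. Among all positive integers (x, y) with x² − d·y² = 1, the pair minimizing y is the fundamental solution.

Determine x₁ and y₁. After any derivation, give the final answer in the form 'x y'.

[20; 1,5,1,40] for √435; ℓ=4 ⇒ convergent index 3
i=0: a=20 ⇒ p=20, q=1
i=1: a=1 ⇒ p=21, q=1
i=2: a=5 ⇒ p=125, q=6
i=3: a=1 ⇒ p=146, q=7
(x₁, y₁) = (146, 7);  146² − 435·7² = 1 ✓

146 7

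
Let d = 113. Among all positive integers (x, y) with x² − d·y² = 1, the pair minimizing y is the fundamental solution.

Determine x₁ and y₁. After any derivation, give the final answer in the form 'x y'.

√113 → a₀=10, period (1,1,1,2,2,1,1,1,20); ℓ=9 odd so k=17
i=0: a=10 ⇒ p=10, q=1
i=1: a=1 ⇒ p=11, q=1
…
i=3: a=1 ⇒ p=32, q=3
i=4: a=2 ⇒ p=85, q=8
…
i=6: a=1 ⇒ p=287, q=27
…
i=8: a=1 ⇒ p=776, q=73
i=9: a=20 ⇒ p=16009, q=1506
…
i=16: a=1 ⇒ p=758918, q=71393
i=17: a=1 ⇒ p=1204353, q=113296
→ (1204353, 113296).  Check: 1204353²=1450466148609, 113·113296²=1450466148608, difference 1.

1204353 113296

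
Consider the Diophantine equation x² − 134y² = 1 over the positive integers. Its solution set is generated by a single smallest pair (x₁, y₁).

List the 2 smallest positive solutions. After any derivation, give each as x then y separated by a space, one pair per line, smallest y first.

145925 12606
42588211249 3679061100

√134 → a₀=11, period (1,1,2,1,3,…,1,1,22); ℓ=14 even so k=13
i=0: a=11 ⇒ p=11, q=1
i=1: a=1 ⇒ p=12, q=1
i=2: a=1 ⇒ p=23, q=2
…
i=4: a=1 ⇒ p=81, q=7
i=5: a=3 ⇒ p=301, q=26
…
i=7: a=10 ⇒ p=4121, q=356
i=8: a=1 ⇒ p=4503, q=389
i=9: a=3 ⇒ p=17630, q=1523
i=10: a=1 ⇒ p=22133, q=1912
i=11: a=2 ⇒ p=61896, q=5347
i=12: a=1 ⇒ p=84029, q=7259
i=13: a=1 ⇒ p=145925, q=12606
fundamental: x₁=145925, y₁=12606  (since 21294105625 − 134·158911236 = 1)
k=2:  x_2 = 145925·145925+134·12606·12606 = 42588211249,  y_2 = 145925·12606+12606·145925 = 3679061100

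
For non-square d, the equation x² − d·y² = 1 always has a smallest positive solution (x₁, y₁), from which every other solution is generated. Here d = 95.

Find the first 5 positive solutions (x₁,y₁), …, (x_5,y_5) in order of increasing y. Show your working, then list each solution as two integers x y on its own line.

39 4
3041 312
237159 24332
18495361 1897584
1442400999 147987220

√95 → a₀=9, period (1,2,1,18); ℓ=4 even so k=3
k=0  a_k=9  p_k/q_k = 9/1
k=1  a_k=1  p_k/q_k = 10/1
k=2  a_k=2  p_k/q_k = 29/3
k=3  a_k=1  p_k/q_k = 39/4
(x₁, y₁) = (39, 4);  39² − 95·4² = 1 ✓
k=2:  x_2 = 39·39+95·4·4 = 3041,  y_2 = 39·4+4·39 = 312
k=3:  x_3 = 39·3041+95·4·312 = 237159,  y_3 = 39·312+4·3041 = 24332
k=4:  x_4 = 39·237159+95·4·24332 = 18495361,  y_4 = 39·24332+4·237159 = 1897584
k=5:  x_5 = 39·18495361+95·4·1897584 = 1442400999,  y_5 = 39·1897584+4·18495361 = 147987220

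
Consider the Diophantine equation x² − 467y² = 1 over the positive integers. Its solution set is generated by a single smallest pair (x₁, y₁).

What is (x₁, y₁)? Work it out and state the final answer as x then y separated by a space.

√467 → a₀=21, period (1,1,1,1,3,…,1,1,42); ℓ=14 even so k=13
a_0=21:  p_0=21·1+0=21,  q_0=21·0+1=1
a_1=1:  p_1=1·21+1=22,  q_1=1·1+0=1
a_2=1:  p_2=1·22+21=43,  q_2=1·1+1=2
a_3=1:  p_3=1·43+22=65,  q_3=1·2+1=3
a_4=1:  p_4=1·65+43=108,  q_4=1·3+2=5
a_5=3:  p_5=3·108+65=389,  q_5=3·5+3=18
…
a_9=3:  p_9=3·82767+27164=275465,  q_9=3·3830+1257=12747
…
a_11=1:  p_11=1·358232+275465=633697,  q_11=1·16577+12747=29324
a_12=1:  p_12=1·633697+358232=991929,  q_12=1·29324+16577=45901
a_13=1:  p_13=1·991929+633697=1625626,  q_13=1·45901+29324=75225
→ (1625626, 75225).  Check: 1625626²=2642659891876, 467·75225²=2642659891875, difference 1.

1625626 75225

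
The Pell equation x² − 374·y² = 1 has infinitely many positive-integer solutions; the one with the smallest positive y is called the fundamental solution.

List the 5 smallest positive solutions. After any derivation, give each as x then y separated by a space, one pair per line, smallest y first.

3365 174
22646449 1171020
152410598405 7880964426
1025723304619201 53038889415960
6903117687676624325 356951717888446374

d=374: √d = [19; 2,1,18,1,2,38] (ℓ=6, even), read p_5/q_5
step 0: (19, 1)  from 19·(1,0) + (0,1)
step 1: (39, 2)  from 2·(19,1) + (1,0)
step 2: (58, 3)  from 1·(39,2) + (19,1)
…
step 4: (1141, 59)  from 1·(1083,56) + (58,3)
step 5: (3365, 174)  from 2·(1141,59) + (1083,56)
fundamental: x₁=3365, y₁=174  (since 11323225 − 374·30276 = 1)
n=2: (3365,174)∘(3365,174) = (3365·3365+374·174·174, 3365·174+174·3365) = (22646449,1171020)
n=3: (22646449,1171020)∘(3365,174) = (3365·22646449+374·174·1171020, 3365·1171020+174·22646449) = (152410598405,7880964426)
n=4: (152410598405,7880964426)∘(3365,174) = (3365·152410598405+374·174·7880964426, 3365·7880964426+174·152410598405) = (1025723304619201,53038889415960)
n=5: (1025723304619201,53038889415960)∘(3365,174) = (3365·1025723304619201+374·174·53038889415960, 3365·53038889415960+174·1025723304619201) = (6903117687676624325,356951717888446374)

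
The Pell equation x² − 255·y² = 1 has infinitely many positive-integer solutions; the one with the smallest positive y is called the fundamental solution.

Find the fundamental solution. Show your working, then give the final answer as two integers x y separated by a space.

16 1

√255 = [15; 1,30, …], period ℓ=2 (even) → k=1
a_0=15:  p_0=15·1+0=15,  q_0=15·0+1=1
a_1=1:  p_1=1·15+1=16,  q_1=1·1+0=1
(x₁, y₁) = (16, 1);  16² − 255·1² = 1 ✓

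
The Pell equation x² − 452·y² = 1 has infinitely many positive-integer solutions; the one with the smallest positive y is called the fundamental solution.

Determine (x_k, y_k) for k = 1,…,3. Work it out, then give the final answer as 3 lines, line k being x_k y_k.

1204353 56648
2900932297217 136448377488
6987493029899166849 328664025545553880

[21; 3,1,5,3,10,3,5,1,3,42] for √452; ℓ=10 ⇒ convergent index 9
i=0: a=21 ⇒ p=21, q=1
i=1: a=3 ⇒ p=64, q=3
i=2: a=1 ⇒ p=85, q=4
i=3: a=5 ⇒ p=489, q=23
…
i=5: a=10 ⇒ p=16009, q=753
i=6: a=3 ⇒ p=49579, q=2332
i=7: a=5 ⇒ p=263904, q=12413
i=8: a=1 ⇒ p=313483, q=14745
i=9: a=3 ⇒ p=1204353, q=56648
(x₁, y₁) = (1204353, 56648);  1204353² − 452·56648² = 1 ✓
(x_2, y_2) = (1204353·1204353 + 452·56648·56648, 1204353·56648 + 56648·1204353) = (2900932297217, 136448377488)
(x_3, y_3) = (1204353·2900932297217 + 452·56648·136448377488, 1204353·136448377488 + 56648·2900932297217) = (6987493029899166849, 328664025545553880)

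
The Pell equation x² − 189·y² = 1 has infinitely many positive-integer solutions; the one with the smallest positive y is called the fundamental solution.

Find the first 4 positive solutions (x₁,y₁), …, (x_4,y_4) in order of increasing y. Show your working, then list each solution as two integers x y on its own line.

55 4
6049 440
665335 48396
73180801 5323120

[13; 1,2,1,26] for √189; ℓ=4 ⇒ convergent index 3
k=0  a_k=13  p_k/q_k = 13/1
k=1  a_k=1  p_k/q_k = 14/1
k=2  a_k=2  p_k/q_k = 41/3
k=3  a_k=1  p_k/q_k = 55/4
→ (55, 4).  Check: 55²=3025, 189·4²=3024, difference 1.
(x_2, y_2) = (55·55 + 189·4·4, 55·4 + 4·55) = (6049, 440)
(x_3, y_3) = (55·6049 + 189·4·440, 55·440 + 4·6049) = (665335, 48396)
(x_4, y_4) = (55·665335 + 189·4·48396, 55·48396 + 4·665335) = (73180801, 5323120)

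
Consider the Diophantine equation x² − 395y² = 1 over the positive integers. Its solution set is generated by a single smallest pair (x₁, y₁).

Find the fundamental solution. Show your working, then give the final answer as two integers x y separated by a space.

d=395: √d = [19; 1,6,1,38] (ℓ=4, even), read p_3/q_3
step 0: (19, 1)  from 19·(1,0) + (0,1)
step 1: (20, 1)  from 1·(19,1) + (1,0)
step 2: (139, 7)  from 6·(20,1) + (19,1)
step 3: (159, 8)  from 1·(139,7) + (20,1)
→ (159, 8).  Check: 159²=25281, 395·8²=25280, difference 1.

159 8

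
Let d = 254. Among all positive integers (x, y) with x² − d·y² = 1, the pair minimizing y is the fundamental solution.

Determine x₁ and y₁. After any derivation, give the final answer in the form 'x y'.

√254 = [15; 1,14,1,30, …], period ℓ=4 (even) → k=3
k=0  a_k=15  p_k/q_k = 15/1
k=1  a_k=1  p_k/q_k = 16/1
k=2  a_k=14  p_k/q_k = 239/15
k=3  a_k=1  p_k/q_k = 255/16
fundamental: x₁=255, y₁=16  (since 65025 − 254·256 = 1)

255 16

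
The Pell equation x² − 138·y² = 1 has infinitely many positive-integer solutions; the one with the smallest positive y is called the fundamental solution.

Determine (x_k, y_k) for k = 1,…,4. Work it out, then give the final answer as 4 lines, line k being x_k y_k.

47 4
4417 376
415151 35340
39019777 3321584

[11; 1,2,1,22] for √138; ℓ=4 ⇒ convergent index 3
step 0: (11, 1)  from 11·(1,0) + (0,1)
step 1: (12, 1)  from 1·(11,1) + (1,0)
step 2: (35, 3)  from 2·(12,1) + (11,1)
step 3: (47, 4)  from 1·(35,3) + (12,1)
(x₁, y₁) = (47, 4);  47² − 138·4² = 1 ✓
n=2: (47,4)∘(47,4) = (47·47+138·4·4, 47·4+4·47) = (4417,376)
n=3: (4417,376)∘(47,4) = (47·4417+138·4·376, 47·376+4·4417) = (415151,35340)
n=4: (415151,35340)∘(47,4) = (47·415151+138·4·35340, 47·35340+4·415151) = (39019777,3321584)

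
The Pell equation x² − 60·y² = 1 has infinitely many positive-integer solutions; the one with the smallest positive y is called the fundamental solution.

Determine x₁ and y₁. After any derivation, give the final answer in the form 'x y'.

31 4

√60 = [7; 1,2,1,14, …], period ℓ=4 (even) → k=3
k=0  a_k=7  p_k/q_k = 7/1
…
k=2  a_k=2  p_k/q_k = 23/3
k=3  a_k=1  p_k/q_k = 31/4
fundamental: x₁=31, y₁=4  (since 961 − 60·16 = 1)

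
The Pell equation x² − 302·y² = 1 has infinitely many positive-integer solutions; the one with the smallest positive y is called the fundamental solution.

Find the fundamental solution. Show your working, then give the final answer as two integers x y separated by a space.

√302 = [17; 2,1,1,1,4,…,1,2,34, …], period ℓ=16 (even) → k=15
a_0=17:  p_0=17·1+0=17,  q_0=17·0+1=1
…
a_2=1:  p_2=1·35+17=52,  q_2=1·2+1=3
…
a_5=4:  p_5=4·139+87=643,  q_5=4·8+5=37
…
a_7=1:  p_7=1·1425+643=2068,  q_7=1·82+37=119
…
a_12=1:  p_12=1·467281+107675=574956,  q_12=1·26889+6196=33085
a_13=1:  p_13=1·574956+467281=1042237,  q_13=1·33085+26889=59974
a_14=1:  p_14=1·1042237+574956=1617193,  q_14=1·59974+33085=93059
a_15=2:  p_15=2·1617193+1042237=4276623,  q_15=2·93059+59974=246092
fundamental: x₁=4276623, y₁=246092  (since 18289504284129 − 302·60561272464 = 1)

4276623 246092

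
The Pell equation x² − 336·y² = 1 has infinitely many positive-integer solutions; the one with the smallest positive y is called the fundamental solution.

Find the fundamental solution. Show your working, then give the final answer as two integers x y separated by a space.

d=336: √d = [18; 3,36] (ℓ=2, even), read p_1/q_1
a_0=18:  p_0=18·1+0=18,  q_0=18·0+1=1
a_1=3:  p_1=3·18+1=55,  q_1=3·1+0=3
→ (55, 3).  Check: 55²=3025, 336·3²=3024, difference 1.

55 3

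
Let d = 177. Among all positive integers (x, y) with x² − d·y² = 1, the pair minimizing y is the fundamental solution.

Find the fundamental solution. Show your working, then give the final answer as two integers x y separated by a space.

62423 4692

[13; 3,3,2,8,2,3,3,26] for √177; ℓ=8 ⇒ convergent index 7
a_0=13:  p_0=13·1+0=13,  q_0=13·0+1=1
a_1=3:  p_1=3·13+1=40,  q_1=3·1+0=3
a_2=3:  p_2=3·40+13=133,  q_2=3·3+1=10
a_3=2:  p_3=2·133+40=306,  q_3=2·10+3=23
…
a_6=3:  p_6=3·5468+2581=18985,  q_6=3·411+194=1427
a_7=3:  p_7=3·18985+5468=62423,  q_7=3·1427+411=4692
(x₁, y₁) = (62423, 4692);  62423² − 177·4692² = 1 ✓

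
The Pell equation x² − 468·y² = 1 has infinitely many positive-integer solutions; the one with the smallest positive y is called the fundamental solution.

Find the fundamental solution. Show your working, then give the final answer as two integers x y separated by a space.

[21; 1,1,1,2,1,1,1,42] for √468; ℓ=8 ⇒ convergent index 7
k=0  a_k=21  p_k/q_k = 21/1
k=1  a_k=1  p_k/q_k = 22/1
k=2  a_k=1  p_k/q_k = 43/2
…
k=6  a_k=1  p_k/q_k = 411/19
k=7  a_k=1  p_k/q_k = 649/30
(x₁, y₁) = (649, 30);  649² − 468·30² = 1 ✓

649 30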